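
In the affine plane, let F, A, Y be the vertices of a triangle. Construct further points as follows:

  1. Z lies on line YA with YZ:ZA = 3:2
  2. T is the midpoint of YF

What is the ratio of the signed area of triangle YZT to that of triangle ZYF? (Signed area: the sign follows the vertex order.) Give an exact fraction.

Assign F = (0, 0), A = (1, 0), Y = (0, 1) — the answer is frame-independent, so this choice is without loss of generality.
1. Z lies on line YA with YZ:ZA = 3:2 ⇒ Z = (3/5, 2/5)
2. T is the midpoint of YF ⇒ T = (0, 1/2)
2·[YZT] = -3/10, 2·[ZYF] = 3/5
[YZT]:[ZYF] = -3/10:3/5 = -1/2

[YZT]:[ZYF] = -1/2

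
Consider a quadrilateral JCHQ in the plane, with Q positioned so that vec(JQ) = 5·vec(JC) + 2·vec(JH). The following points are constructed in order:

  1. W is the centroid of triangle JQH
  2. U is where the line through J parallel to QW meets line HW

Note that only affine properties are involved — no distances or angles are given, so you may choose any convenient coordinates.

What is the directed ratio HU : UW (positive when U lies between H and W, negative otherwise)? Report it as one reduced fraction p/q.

Choose coordinates J = (0, 0), C = (1, 0), H = (0, 1), Q = (5, 2).
1. W is the centroid of triangle JQH ⇒ W = (5/3, 1)
2. U is where the line through J parallel to QW meets line HW ⇒ U = (10/3, 1)
U = H + t·(W−H) with t = 2, so HU:UW = t:(1−t) = 2:-1

HU:UW = -2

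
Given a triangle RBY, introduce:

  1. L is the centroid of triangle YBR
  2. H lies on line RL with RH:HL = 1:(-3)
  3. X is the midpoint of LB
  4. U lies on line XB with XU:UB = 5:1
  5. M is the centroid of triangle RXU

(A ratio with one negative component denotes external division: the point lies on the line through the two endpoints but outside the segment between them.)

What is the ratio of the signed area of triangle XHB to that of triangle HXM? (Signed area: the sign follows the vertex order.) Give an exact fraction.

[XHB]:[HXM] = -6

Choose coordinates R = (0, 0), B = (1, 0), Y = (0, 1).
1. L is the centroid of triangle YBR ⇒ L = (1/3, 1/3)
2. H lies on line RL with RH:HL = 1:(-3) ⇒ H = (-1/6, -1/6)
3. X is the midpoint of LB ⇒ X = (2/3, 1/6)
4. U lies on line XB with XU:UB = 5:1 ⇒ U = (17/18, 1/36)
5. M is the centroid of triangle RXU ⇒ M = (29/54, 7/108)
2·[XHB] = 1/4, 2·[HXM] = -1/24
[XHB]:[HXM] = 1/4:-1/24 = -6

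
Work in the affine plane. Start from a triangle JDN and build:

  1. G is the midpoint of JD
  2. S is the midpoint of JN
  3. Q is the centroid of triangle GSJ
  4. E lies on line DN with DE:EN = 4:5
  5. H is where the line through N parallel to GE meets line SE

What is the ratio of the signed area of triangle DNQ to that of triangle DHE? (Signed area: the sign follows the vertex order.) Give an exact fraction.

[DNQ]:[DHE] = -27/10

Set J = (0, 0), D = (1, 0), N = (0, 1); any affine frame gives the same invariant.
1. G is the midpoint of JD ⇒ G = (1/2, 0)
2. S is the midpoint of JN ⇒ S = (0, 1/2)
3. Q is the centroid of triangle GSJ ⇒ Q = (1/6, 1/6)
4. E lies on line DN with DE:EN = 4:5 ⇒ E = (5/9, 4/9)
5. H is where the line through N parallel to GE meets line SE ⇒ H = (-5/81, 41/81)
2·[DNQ] = 2/3, 2·[DHE] = -20/81
[DNQ]:[DHE] = 2/3:-20/81 = -27/10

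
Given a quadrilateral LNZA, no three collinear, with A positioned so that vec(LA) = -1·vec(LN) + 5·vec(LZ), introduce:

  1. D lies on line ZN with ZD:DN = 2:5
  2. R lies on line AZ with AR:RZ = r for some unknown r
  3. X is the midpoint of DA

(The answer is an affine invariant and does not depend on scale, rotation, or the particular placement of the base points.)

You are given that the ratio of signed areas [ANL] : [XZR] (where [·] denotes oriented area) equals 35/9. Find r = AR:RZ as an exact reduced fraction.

Set L = (0, 0), N = (1, 0), Z = (0, 1), A = (-1, 5); any affine frame gives the same invariant.
1. D lies on line ZN with ZD:DN = 2:5 ⇒ D = (2/7, 5/7)
2. With AR:RZ = r, write λ = r/(r+1) so R = A + λ·(Z−A); R is affine-linear in λ
3. X is the midpoint of DA ⇒ X = (-5/14, 20/7)
Every point depending on R is an affine combination of R and λ-independent points, so each such coordinate is linear in λ; the λ² term in each signed area is a multiple of (Z−A)×(Z−A) = 0, so 2·[ANL] and 2·[XZR] are each linear in λ. Evaluating at λ=0 and λ=1:
  2·[ANL] = -5,   2·[XZR] = 3/7·λ − 3/7
So [ANL]:[XZR] = (-5) / (3/7·λ − 3/7). Setting this equal to 35/9:
  -5 = 35/9·(3/7·λ − 3/7)  ⇒  λ = -2
Then r = λ/(1−λ) = (-2)/(3) = -2/3. Check: with r = -2/3, R = (-3, 13) and [ANL]:[XZR] = 35/9 as required.

r = -2/3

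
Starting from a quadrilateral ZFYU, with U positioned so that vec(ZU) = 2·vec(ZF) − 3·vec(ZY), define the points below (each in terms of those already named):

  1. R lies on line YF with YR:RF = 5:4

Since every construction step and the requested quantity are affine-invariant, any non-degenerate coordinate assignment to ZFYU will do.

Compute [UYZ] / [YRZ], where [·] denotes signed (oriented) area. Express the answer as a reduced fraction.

Choose coordinates Z = (0, 0), F = (1, 0), Y = (0, 1), U = (2, -3).
1. R lies on line YF with YR:RF = 5:4 ⇒ R = (5/9, 4/9)
2·[UYZ] = 2, 2·[YRZ] = -5/9
[UYZ]:[YRZ] = 2:-5/9 = -18/5

[UYZ]:[YRZ] = -18/5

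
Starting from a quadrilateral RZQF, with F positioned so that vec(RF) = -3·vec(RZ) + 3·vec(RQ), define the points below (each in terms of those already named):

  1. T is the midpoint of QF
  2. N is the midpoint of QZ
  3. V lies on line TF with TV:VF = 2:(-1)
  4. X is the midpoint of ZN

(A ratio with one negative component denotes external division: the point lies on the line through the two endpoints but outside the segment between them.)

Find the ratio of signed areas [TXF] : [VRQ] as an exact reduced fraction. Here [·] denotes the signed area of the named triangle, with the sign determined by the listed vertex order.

Choose coordinates R = (0, 0), Z = (1, 0), Q = (0, 1), F = (-3, 3).
1. T is the midpoint of QF ⇒ T = (-3/2, 2)
2. N is the midpoint of QZ ⇒ N = (1/2, 1/2)
3. V lies on line TF with TV:VF = 2:(-1) ⇒ V = (-9/2, 4)
4. X is the midpoint of ZN ⇒ X = (3/4, 1/4)
2·[TXF] = -3/8, 2·[VRQ] = 9/2
[TXF]:[VRQ] = -3/8:9/2 = -1/12

[TXF]:[VRQ] = -1/12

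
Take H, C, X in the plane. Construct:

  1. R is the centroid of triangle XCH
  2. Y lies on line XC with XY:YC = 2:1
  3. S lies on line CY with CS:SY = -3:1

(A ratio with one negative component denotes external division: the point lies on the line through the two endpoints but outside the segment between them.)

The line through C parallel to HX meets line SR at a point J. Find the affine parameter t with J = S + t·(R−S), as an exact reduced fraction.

Set H = (0, 0), C = (1, 0), X = (0, 1); any affine frame gives the same invariant.
1. R is the centroid of triangle XCH ⇒ R = (1/3, 1/3)
2. Y lies on line XC with XY:YC = 2:1 ⇒ Y = (2/3, 1/3)
3. S lies on line CY with CS:SY = -3:1 ⇒ S = (1/2, 1/2)
through C parallel to HX: direction (0, 1); meets SR at J = (1, 1)
J = S + t·(R−S) with t = -3

t = -3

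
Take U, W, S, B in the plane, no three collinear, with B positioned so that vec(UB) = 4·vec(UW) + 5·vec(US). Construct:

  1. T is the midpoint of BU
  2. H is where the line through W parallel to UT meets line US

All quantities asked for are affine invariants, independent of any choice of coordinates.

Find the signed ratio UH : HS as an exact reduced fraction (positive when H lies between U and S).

Set U = (0, 0), W = (1, 0), S = (0, 1), B = (4, 5); any affine frame gives the same invariant.
1. T is the midpoint of BU ⇒ T = (2, 5/2)
2. H is where the line through W parallel to UT meets line US ⇒ H = (0, -5/4)
H = U + t·(S−U) with t = -5/4, so UH:HS = t:(1−t) = -5/4:9/4

UH:HS = -5/9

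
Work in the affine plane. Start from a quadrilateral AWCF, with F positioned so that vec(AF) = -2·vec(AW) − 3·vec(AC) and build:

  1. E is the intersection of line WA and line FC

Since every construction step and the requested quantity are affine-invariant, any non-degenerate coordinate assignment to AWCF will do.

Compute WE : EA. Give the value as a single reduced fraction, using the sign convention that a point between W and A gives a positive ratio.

WE:EA = -3

Work in coordinates with A = (0, 0), W = (1, 0), C = (0, 1), F = (-2, -3).
1. E is the intersection of line WA and line FC ⇒ E = (-1/2, 0)
E = W + t·(A−W) with t = 3/2, so WE:EA = t:(1−t) = 3/2:-1/2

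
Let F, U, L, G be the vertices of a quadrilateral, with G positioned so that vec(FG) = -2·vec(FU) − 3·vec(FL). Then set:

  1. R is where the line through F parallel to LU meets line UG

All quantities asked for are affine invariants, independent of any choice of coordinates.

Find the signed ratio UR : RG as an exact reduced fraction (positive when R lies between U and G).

UR:RG = 1/5

Assign F = (0, 0), U = (1, 0), L = (0, 1), G = (-2, -3) — the answer is frame-independent, so this choice is without loss of generality.
1. R is where the line through F parallel to LU meets line UG ⇒ R = (1/2, -1/2)
R = U + t·(G−U) with t = 1/6, so UR:RG = t:(1−t) = 1/6:5/6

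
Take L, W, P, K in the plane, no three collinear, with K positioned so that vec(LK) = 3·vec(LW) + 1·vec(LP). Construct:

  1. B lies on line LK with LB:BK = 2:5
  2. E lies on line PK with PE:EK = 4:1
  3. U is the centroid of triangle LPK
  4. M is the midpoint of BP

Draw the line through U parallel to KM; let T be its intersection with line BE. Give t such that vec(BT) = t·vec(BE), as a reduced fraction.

Choose coordinates L = (0, 0), W = (1, 0), P = (0, 1), K = (3, 1).
1. B lies on line LK with LB:BK = 2:5 ⇒ B = (6/7, 2/7)
2. E lies on line PK with PE:EK = 4:1 ⇒ E = (12/5, 1)
3. U is the centroid of triangle LPK ⇒ U = (1, 2/3)
4. M is the midpoint of BP ⇒ M = (3/7, 9/14)
through U parallel to KM: direction (-18/7, -5/14); meets BE at T = (69/35, 101/126)
T = B + t·(E−B) with t = 13/18

t = 13/18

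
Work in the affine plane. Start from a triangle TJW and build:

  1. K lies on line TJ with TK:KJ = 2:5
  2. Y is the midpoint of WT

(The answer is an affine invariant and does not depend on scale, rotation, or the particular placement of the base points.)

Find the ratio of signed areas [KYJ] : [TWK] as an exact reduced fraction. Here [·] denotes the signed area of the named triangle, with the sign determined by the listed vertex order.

[KYJ]:[TWK] = 5/4

Assign T = (0, 0), J = (1, 0), W = (0, 1) — the answer is frame-independent, so this choice is without loss of generality.
1. K lies on line TJ with TK:KJ = 2:5 ⇒ K = (2/7, 0)
2. Y is the midpoint of WT ⇒ Y = (0, 1/2)
2·[KYJ] = -5/14, 2·[TWK] = -2/7
[KYJ]:[TWK] = -5/14:-2/7 = 5/4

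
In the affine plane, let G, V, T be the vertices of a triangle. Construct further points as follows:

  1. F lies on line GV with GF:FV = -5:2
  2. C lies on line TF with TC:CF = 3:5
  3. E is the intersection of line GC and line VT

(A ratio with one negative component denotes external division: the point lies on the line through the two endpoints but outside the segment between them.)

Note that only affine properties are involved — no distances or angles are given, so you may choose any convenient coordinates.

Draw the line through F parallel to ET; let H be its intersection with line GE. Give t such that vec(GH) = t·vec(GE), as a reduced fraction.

Choose coordinates G = (0, 0), V = (1, 0), T = (0, 1).
1. F lies on line GV with GF:FV = -5:2 ⇒ F = (5/3, 0)
2. C lies on line TF with TC:CF = 3:5 ⇒ C = (5/8, 5/8)
3. E is the intersection of line GC and line VT ⇒ E = (1/2, 1/2)
through F parallel to ET: direction (-1/2, 1/2); meets GE at H = (5/6, 5/6)
H = G + t·(E−G) with t = 5/3

t = 5/3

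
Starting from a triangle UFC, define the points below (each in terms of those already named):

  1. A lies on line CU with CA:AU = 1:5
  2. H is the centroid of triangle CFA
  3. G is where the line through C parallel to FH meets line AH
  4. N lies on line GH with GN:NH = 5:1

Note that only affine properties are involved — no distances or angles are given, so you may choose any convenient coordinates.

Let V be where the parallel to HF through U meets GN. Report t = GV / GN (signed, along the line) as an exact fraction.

Work in coordinates with U = (0, 0), F = (1, 0), C = (0, 1).
1. A lies on line CU with CA:AU = 1:5 ⇒ A = (0, 5/6)
2. H is the centroid of triangle CFA ⇒ H = (1/3, 11/18)
3. G is where the line through C parallel to FH meets line AH ⇒ G = (2/3, 7/18)
4. N lies on line GH with GN:NH = 5:1 ⇒ N = (7/18, 31/54)
through U parallel to HF: direction (2/3, -11/18); meets GN at V = (-10/3, 55/18)
V = G + t·(N−G) with t = 72/5

t = 72/5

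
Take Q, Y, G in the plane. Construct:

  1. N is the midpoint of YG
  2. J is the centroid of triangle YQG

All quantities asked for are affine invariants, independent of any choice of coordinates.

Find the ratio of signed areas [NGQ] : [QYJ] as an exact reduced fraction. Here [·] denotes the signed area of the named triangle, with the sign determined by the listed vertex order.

[NGQ]:[QYJ] = 3/2

Choose coordinates Q = (0, 0), Y = (1, 0), G = (0, 1).
1. N is the midpoint of YG ⇒ N = (1/2, 1/2)
2. J is the centroid of triangle YQG ⇒ J = (1/3, 1/3)
2·[NGQ] = 1/2, 2·[QYJ] = 1/3
[NGQ]:[QYJ] = 1/2:1/3 = 3/2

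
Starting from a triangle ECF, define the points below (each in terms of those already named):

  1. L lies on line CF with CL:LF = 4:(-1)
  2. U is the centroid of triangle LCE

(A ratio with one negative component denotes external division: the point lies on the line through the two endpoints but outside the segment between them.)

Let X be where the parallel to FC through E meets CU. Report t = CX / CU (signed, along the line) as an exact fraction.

Assign E = (0, 0), C = (1, 0), F = (0, 1) — the answer is frame-independent, so this choice is without loss of generality.
1. L lies on line CF with CL:LF = 4:(-1) ⇒ L = (-1/3, 4/3)
2. U is the centroid of triangle LCE ⇒ U = (2/9, 4/9)
through E parallel to FC: direction (1, -1); meets CU at X = (-4/3, 4/3)
X = C + t·(U−C) with t = 3

t = 3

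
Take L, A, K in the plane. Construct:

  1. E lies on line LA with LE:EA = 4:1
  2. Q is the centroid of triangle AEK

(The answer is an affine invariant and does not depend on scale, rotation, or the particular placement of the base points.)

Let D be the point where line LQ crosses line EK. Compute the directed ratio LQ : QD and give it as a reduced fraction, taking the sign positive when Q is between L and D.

LQ:QD = -13

Choose coordinates L = (0, 0), A = (1, 0), K = (0, 1).
1. E lies on line LA with LE:EA = 4:1 ⇒ E = (4/5, 0)
2. Q is the centroid of triangle AEK ⇒ Q = (3/5, 1/3)
line LQ meets EK at D = (36/65, 4/13)
Q = L + t·(D−L) with t = 13/12, so LQ:QD = 13/12:-1/12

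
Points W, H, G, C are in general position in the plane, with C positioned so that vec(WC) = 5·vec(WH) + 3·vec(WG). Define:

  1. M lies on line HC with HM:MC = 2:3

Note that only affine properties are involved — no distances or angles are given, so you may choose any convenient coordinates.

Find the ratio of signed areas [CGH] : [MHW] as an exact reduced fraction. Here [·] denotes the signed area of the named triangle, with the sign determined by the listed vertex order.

Work in coordinates with W = (0, 0), H = (1, 0), G = (0, 1), C = (5, 3).
1. M lies on line HC with HM:MC = 2:3 ⇒ M = (13/5, 6/5)
2·[CGH] = 7, 2·[MHW] = -6/5
[CGH]:[MHW] = 7:-6/5 = -35/6

[CGH]:[MHW] = -35/6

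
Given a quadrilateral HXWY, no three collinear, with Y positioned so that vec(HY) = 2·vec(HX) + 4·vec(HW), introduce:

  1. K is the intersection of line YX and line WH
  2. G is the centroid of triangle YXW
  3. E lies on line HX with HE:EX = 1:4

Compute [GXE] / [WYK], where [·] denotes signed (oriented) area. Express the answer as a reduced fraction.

[GXE]:[WYK] = 2/15

Assign H = (0, 0), X = (1, 0), W = (0, 1), Y = (2, 4) — the answer is frame-independent, so this choice is without loss of generality.
1. K is the intersection of line YX and line WH ⇒ K = (0, -4)
2. G is the centroid of triangle YXW ⇒ G = (1, 5/3)
3. E lies on line HX with HE:EX = 1:4 ⇒ E = (1/5, 0)
2·[GXE] = -4/3, 2·[WYK] = -10
[GXE]:[WYK] = -4/3:-10 = 2/15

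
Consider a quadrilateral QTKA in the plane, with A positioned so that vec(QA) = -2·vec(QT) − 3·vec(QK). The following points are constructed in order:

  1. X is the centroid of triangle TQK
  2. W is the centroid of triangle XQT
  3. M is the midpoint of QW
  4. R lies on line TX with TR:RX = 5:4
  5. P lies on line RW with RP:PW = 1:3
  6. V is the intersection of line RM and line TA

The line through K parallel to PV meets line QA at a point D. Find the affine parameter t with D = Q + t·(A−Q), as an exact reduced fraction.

Assign Q = (0, 0), T = (1, 0), K = (0, 1), A = (-2, -3) — the answer is frame-independent, so this choice is without loss of generality.
1. X is the centroid of triangle TQK ⇒ X = (1/3, 1/3)
2. W is the centroid of triangle XQT ⇒ W = (4/9, 1/9)
3. M is the midpoint of QW ⇒ M = (2/9, 1/18)
4. R lies on line TX with TR:RX = 5:4 ⇒ R = (17/27, 5/27)
5. P lies on line RW with RP:PW = 1:3 ⇒ P = (7/12, 1/6)
6. V is the intersection of line RM and line TA ⇒ V = (13/9, 4/9)
through K parallel to PV: direction (31/36, 5/18); meets QA at D = (62/73, 93/73)
D = Q + t·(A−Q) with t = -31/73

t = -31/73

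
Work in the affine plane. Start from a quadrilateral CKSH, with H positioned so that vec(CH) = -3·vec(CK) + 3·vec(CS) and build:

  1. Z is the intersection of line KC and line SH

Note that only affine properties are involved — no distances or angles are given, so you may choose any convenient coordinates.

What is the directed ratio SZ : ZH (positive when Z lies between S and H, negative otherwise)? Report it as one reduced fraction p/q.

SZ:ZH = -1/3

Work in coordinates with C = (0, 0), K = (1, 0), S = (0, 1), H = (-3, 3).
1. Z is the intersection of line KC and line SH ⇒ Z = (3/2, 0)
Z = S + t·(H−S) with t = -1/2, so SZ:ZH = t:(1−t) = -1/2:3/2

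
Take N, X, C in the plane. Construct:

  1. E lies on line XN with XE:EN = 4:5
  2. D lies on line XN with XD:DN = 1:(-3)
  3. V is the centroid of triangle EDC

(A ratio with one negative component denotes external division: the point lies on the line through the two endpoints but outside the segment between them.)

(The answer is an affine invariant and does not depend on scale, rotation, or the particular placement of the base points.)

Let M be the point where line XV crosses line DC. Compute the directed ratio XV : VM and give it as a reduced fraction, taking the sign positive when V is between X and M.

Assign N = (0, 0), X = (1, 0), C = (0, 1) — the answer is frame-independent, so this choice is without loss of generality.
1. E lies on line XN with XE:EN = 4:5 ⇒ E = (5/9, 0)
2. D lies on line XN with XD:DN = 1:(-3) ⇒ D = (3/2, 0)
3. V is the centroid of triangle EDC ⇒ V = (37/54, 1/3)
line XV meets DC at M = (3/20, 9/10)
V = X + t·(M−X) with t = 10/27, so XV:VM = 10/27:17/27

XV:VM = 10/17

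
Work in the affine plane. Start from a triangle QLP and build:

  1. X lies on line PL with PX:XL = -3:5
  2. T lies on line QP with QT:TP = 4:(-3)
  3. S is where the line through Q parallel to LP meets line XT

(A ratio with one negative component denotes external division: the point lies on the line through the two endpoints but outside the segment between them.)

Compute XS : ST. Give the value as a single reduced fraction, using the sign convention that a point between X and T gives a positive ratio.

XS:ST = -1/4

Set Q = (0, 0), L = (1, 0), P = (0, 1); any affine frame gives the same invariant.
1. X lies on line PL with PX:XL = -3:5 ⇒ X = (-3/2, 5/2)
2. T lies on line QP with QT:TP = 4:(-3) ⇒ T = (0, 4)
3. S is where the line through Q parallel to LP meets line XT ⇒ S = (-2, 2)
S = X + t·(T−X) with t = -1/3, so XS:ST = t:(1−t) = -1/3:4/3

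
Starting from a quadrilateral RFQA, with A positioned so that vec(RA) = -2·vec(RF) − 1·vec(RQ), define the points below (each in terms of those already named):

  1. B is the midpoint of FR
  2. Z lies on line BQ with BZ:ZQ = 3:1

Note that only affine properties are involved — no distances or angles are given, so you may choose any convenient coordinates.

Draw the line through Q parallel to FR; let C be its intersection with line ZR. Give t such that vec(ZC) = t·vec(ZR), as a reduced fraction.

Set R = (0, 0), F = (1, 0), Q = (0, 1), A = (-2, -1); any affine frame gives the same invariant.
1. B is the midpoint of FR ⇒ B = (1/2, 0)
2. Z lies on line BQ with BZ:ZQ = 3:1 ⇒ Z = (1/8, 3/4)
through Q parallel to FR: direction (-1, 0); meets ZR at C = (1/6, 1)
C = Z + t·(R−Z) with t = -1/3

t = -1/3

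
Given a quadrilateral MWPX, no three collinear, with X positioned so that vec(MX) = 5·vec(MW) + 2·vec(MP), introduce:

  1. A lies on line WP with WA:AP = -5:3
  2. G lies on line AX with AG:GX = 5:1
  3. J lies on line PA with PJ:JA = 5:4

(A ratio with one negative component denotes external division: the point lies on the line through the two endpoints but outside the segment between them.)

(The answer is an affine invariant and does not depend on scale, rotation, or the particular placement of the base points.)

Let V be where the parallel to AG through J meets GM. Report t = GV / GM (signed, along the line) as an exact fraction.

Work in coordinates with M = (0, 0), W = (1, 0), P = (0, 1), X = (5, 2).
1. A lies on line WP with WA:AP = -5:3 ⇒ A = (-3/2, 5/2)
2. G lies on line AX with AG:GX = 5:1 ⇒ G = (47/12, 25/12)
3. J lies on line PA with PJ:JA = 5:4 ⇒ J = (-5/6, 11/6)
through J parallel to AG: direction (65/12, -5/12); meets GM at V = (1081/372, 575/372)
V = G + t·(M−G) with t = 8/31

t = 8/31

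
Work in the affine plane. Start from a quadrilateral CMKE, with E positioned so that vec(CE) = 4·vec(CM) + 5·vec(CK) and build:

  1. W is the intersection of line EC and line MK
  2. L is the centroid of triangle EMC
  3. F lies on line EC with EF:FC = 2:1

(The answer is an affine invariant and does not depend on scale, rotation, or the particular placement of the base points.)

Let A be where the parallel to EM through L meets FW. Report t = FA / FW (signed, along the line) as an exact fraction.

t = -3/2

Set C = (0, 0), M = (1, 0), K = (0, 1), E = (4, 5); any affine frame gives the same invariant.
1. W is the intersection of line EC and line MK ⇒ W = (4/9, 5/9)
2. L is the centroid of triangle EMC ⇒ L = (5/3, 5/3)
3. F lies on line EC with EF:FC = 2:1 ⇒ F = (4/3, 5/3)
through L parallel to EM: direction (-3, -5); meets FW at A = (8/3, 10/3)
A = F + t·(W−F) with t = -3/2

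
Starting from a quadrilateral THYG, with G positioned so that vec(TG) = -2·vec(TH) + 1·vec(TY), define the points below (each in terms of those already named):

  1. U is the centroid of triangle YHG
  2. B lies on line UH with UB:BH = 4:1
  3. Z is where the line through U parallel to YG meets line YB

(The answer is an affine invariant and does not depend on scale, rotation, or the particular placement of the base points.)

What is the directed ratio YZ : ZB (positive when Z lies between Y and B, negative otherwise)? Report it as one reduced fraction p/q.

Assign T = (0, 0), H = (1, 0), Y = (0, 1), G = (-2, 1) — the answer is frame-independent, so this choice is without loss of generality.
1. U is the centroid of triangle YHG ⇒ U = (-1/3, 2/3)
2. B lies on line UH with UB:BH = 4:1 ⇒ B = (11/15, 2/15)
3. Z is where the line through U parallel to YG meets line YB ⇒ Z = (11/39, 2/3)
Z = Y + t·(B−Y) with t = 5/13, so YZ:ZB = t:(1−t) = 5/13:8/13

YZ:ZB = 5/8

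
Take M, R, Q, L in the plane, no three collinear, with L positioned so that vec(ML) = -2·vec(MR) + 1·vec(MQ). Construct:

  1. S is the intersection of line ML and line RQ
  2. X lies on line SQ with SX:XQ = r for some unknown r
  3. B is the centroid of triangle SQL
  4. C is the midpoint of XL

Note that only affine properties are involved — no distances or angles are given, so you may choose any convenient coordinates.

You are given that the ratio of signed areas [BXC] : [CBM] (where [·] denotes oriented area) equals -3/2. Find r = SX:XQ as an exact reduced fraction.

r = 4

Set M = (0, 0), R = (1, 0), Q = (0, 1), L = (-2, 1); any affine frame gives the same invariant.
1. S is the intersection of line ML and line RQ ⇒ S = (2, -1)
2. With SX:XQ = r, write λ = r/(r+1) so X = S + λ·(Q−S); X is affine-linear in λ
3. B is the centroid of triangle SQL ⇒ B = (0, 1/3)
4. C is the midpoint of XL ⇒ C is an affine combination of earlier points and hence also affine-linear in λ
Every point depending on X is an affine combination of X and λ-independent points, so each such coordinate is linear in λ; the λ² term in each signed area is a multiple of (Q−S)×(Q−S) = 0, so 2·[BXC] and 2·[CBM] are each linear in λ. Evaluating at λ=0 and λ=1:
  2·[BXC] = 4/3·λ − 2/3,   2·[CBM] = -1/3·λ
So [BXC]:[CBM] = (4/3·λ − 2/3) / (-1/3·λ). Setting this equal to -3/2:
  4/3·λ − 2/3 = -3/2·(-1/3·λ)  ⇒  λ = 4/5
Then r = λ/(1−λ) = (4/5)/(1/5) = 4. Check: with r = 4, X = (2/5, 3/5) and [BXC]:[CBM] = -3/2 as required.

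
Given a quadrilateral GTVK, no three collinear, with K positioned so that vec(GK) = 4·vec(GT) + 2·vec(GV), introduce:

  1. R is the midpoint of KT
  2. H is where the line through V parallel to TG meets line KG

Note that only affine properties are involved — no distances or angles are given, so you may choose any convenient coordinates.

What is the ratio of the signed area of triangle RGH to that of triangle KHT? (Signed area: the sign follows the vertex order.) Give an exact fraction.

Set G = (0, 0), T = (1, 0), V = (0, 1), K = (4, 2); any affine frame gives the same invariant.
1. R is the midpoint of KT ⇒ R = (5/2, 1)
2. H is where the line through V parallel to TG meets line KG ⇒ H = (2, 1)
2·[RGH] = -1/2, 2·[KHT] = 1
[RGH]:[KHT] = -1/2:1 = -1/2

[RGH]:[KHT] = -1/2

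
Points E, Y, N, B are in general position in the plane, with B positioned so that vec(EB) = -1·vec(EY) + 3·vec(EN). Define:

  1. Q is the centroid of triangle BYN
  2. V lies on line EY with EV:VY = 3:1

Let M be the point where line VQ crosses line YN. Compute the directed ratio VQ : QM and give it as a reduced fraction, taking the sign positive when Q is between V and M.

Choose coordinates E = (0, 0), Y = (1, 0), N = (0, 1), B = (-1, 3).
1. Q is the centroid of triangle BYN ⇒ Q = (0, 4/3)
2. V lies on line EY with EV:VY = 3:1 ⇒ V = (3/4, 0)
line VQ meets YN at M = (3/7, 4/7)
Q = V + t·(M−V) with t = 7/3, so VQ:QM = 7/3:-4/3

VQ:QM = -7/4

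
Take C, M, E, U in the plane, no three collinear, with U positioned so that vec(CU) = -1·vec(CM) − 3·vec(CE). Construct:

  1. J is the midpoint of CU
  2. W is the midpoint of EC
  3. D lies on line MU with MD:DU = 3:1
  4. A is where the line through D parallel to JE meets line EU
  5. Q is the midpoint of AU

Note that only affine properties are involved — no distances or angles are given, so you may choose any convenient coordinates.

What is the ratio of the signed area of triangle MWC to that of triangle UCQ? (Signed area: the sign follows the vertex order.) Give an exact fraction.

Assign C = (0, 0), M = (1, 0), E = (0, 1), U = (-1, -3) — the answer is frame-independent, so this choice is without loss of generality.
1. J is the midpoint of CU ⇒ J = (-1/2, -3/2)
2. W is the midpoint of EC ⇒ W = (0, 1/2)
3. D lies on line MU with MD:DU = 3:1 ⇒ D = (-1/2, -9/4)
4. A is where the line through D parallel to JE meets line EU ⇒ A = (3/4, 4)
5. Q is the midpoint of AU ⇒ Q = (-1/8, 1/2)
2·[MWC] = 1/2, 2·[UCQ] = 7/8
[MWC]:[UCQ] = 1/2:7/8 = 4/7

[MWC]:[UCQ] = 4/7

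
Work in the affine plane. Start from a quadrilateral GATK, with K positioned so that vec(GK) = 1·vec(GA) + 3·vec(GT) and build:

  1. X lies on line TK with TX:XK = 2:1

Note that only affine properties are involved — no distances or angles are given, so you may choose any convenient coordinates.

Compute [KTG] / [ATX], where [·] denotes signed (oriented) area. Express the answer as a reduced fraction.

Work in coordinates with G = (0, 0), A = (1, 0), T = (0, 1), K = (1, 3).
1. X lies on line TK with TX:XK = 2:1 ⇒ X = (2/3, 7/3)
2·[KTG] = 1, 2·[ATX] = -2
[KTG]:[ATX] = 1:-2 = -1/2

[KTG]:[ATX] = -1/2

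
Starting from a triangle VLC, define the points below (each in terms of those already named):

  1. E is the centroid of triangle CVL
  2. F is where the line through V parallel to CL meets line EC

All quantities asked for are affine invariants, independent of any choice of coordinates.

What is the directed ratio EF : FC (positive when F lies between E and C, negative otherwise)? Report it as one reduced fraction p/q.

Set V = (0, 0), L = (1, 0), C = (0, 1); any affine frame gives the same invariant.
1. E is the centroid of triangle CVL ⇒ E = (1/3, 1/3)
2. F is where the line through V parallel to CL meets line EC ⇒ F = (1, -1)
F = E + t·(C−E) with t = -2, so EF:FC = t:(1−t) = -2:3

EF:FC = -2/3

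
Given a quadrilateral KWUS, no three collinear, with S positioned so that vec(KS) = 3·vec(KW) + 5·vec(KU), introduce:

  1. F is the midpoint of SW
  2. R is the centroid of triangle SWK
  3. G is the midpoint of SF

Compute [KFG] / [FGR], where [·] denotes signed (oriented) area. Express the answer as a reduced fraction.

[KFG]:[FGR] = 3

Choose coordinates K = (0, 0), W = (1, 0), U = (0, 1), S = (3, 5).
1. F is the midpoint of SW ⇒ F = (2, 5/2)
2. R is the centroid of triangle SWK ⇒ R = (4/3, 5/3)
3. G is the midpoint of SF ⇒ G = (5/2, 15/4)
2·[KFG] = 5/4, 2·[FGR] = 5/12
[KFG]:[FGR] = 5/4:5/12 = 3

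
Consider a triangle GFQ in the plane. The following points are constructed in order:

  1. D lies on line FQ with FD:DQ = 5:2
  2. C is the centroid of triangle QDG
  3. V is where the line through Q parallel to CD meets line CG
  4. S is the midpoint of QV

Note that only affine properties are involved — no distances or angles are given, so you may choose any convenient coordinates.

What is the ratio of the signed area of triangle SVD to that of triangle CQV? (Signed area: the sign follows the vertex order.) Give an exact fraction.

Choose coordinates G = (0, 0), F = (1, 0), Q = (0, 1).
1. D lies on line FQ with FD:DQ = 5:2 ⇒ D = (2/7, 5/7)
2. C is the centroid of triangle QDG ⇒ C = (2/21, 4/7)
3. V is where the line through Q parallel to CD meets line CG ⇒ V = (4/21, 8/7)
4. S is the midpoint of QV ⇒ S = (2/21, 15/14)
2·[SVD] = -1/21, 2·[CQV] = -2/21
[SVD]:[CQV] = -1/21:-2/21 = 1/2

[SVD]:[CQV] = 1/2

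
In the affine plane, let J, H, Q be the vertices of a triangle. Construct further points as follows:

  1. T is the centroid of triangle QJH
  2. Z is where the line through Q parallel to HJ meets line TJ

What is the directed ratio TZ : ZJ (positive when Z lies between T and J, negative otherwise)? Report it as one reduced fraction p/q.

TZ:ZJ = -2/3

Choose coordinates J = (0, 0), H = (1, 0), Q = (0, 1).
1. T is the centroid of triangle QJH ⇒ T = (1/3, 1/3)
2. Z is where the line through Q parallel to HJ meets line TJ ⇒ Z = (1, 1)
Z = T + t·(J−T) with t = -2, so TZ:ZJ = t:(1−t) = -2:3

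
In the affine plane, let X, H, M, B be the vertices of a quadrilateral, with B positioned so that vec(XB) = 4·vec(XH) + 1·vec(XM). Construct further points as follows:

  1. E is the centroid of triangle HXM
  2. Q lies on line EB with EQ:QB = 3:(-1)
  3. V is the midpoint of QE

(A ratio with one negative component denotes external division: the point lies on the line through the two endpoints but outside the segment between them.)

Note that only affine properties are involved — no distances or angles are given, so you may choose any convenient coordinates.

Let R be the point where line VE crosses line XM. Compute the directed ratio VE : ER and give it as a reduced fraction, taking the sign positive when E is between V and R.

VE:ER = 33/4

Set X = (0, 0), H = (1, 0), M = (0, 1), B = (4, 1); any affine frame gives the same invariant.
1. E is the centroid of triangle HXM ⇒ E = (1/3, 1/3)
2. Q lies on line EB with EQ:QB = 3:(-1) ⇒ Q = (35/6, 4/3)
3. V is the midpoint of QE ⇒ V = (37/12, 5/6)
line VE meets XM at R = (0, 3/11)
E = V + t·(R−V) with t = 33/37, so VE:ER = 33/37:4/37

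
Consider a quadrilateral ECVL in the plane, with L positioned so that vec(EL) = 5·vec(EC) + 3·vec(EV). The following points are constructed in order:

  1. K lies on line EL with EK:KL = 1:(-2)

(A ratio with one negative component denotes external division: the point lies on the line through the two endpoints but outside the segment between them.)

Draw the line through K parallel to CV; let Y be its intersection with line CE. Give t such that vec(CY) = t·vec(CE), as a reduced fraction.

Work in coordinates with E = (0, 0), C = (1, 0), V = (0, 1), L = (5, 3).
1. K lies on line EL with EK:KL = 1:(-2) ⇒ K = (-5, -3)
through K parallel to CV: direction (-1, 1); meets CE at Y = (-8, 0)
Y = C + t·(E−C) with t = 9

t = 9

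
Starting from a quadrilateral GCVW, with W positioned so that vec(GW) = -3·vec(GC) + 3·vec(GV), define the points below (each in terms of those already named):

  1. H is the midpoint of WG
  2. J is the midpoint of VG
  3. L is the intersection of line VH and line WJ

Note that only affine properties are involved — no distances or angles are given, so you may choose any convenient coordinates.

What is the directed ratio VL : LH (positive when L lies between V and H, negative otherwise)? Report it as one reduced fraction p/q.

VL:LH = 2

Set G = (0, 0), C = (1, 0), V = (0, 1), W = (-3, 3); any affine frame gives the same invariant.
1. H is the midpoint of WG ⇒ H = (-3/2, 3/2)
2. J is the midpoint of VG ⇒ J = (0, 1/2)
3. L is the intersection of line VH and line WJ ⇒ L = (-1, 4/3)
L = V + t·(H−V) with t = 2/3, so VL:LH = t:(1−t) = 2/3:1/3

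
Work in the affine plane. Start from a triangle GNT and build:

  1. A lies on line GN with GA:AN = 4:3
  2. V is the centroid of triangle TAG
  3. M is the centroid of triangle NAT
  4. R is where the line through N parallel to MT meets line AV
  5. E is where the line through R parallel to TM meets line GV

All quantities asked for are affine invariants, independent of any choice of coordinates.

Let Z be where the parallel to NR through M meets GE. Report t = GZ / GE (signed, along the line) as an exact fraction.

Set G = (0, 0), N = (1, 0), T = (0, 1); any affine frame gives the same invariant.
1. A lies on line GN with GA:AN = 4:3 ⇒ A = (4/7, 0)
2. V is the centroid of triangle TAG ⇒ V = (4/21, 1/3)
3. M is the centroid of triangle NAT ⇒ M = (11/21, 1/3)
4. R is where the line through N parallel to MT meets line AV ⇒ R = (68/35, -6/5)
5. E is where the line through R parallel to TM meets line GV ⇒ E = (8/19, 14/19)
through M parallel to NR: direction (33/35, -6/5); meets GE at Z = (44/133, 11/19)
Z = G + t·(E−G) with t = 11/14

t = 11/14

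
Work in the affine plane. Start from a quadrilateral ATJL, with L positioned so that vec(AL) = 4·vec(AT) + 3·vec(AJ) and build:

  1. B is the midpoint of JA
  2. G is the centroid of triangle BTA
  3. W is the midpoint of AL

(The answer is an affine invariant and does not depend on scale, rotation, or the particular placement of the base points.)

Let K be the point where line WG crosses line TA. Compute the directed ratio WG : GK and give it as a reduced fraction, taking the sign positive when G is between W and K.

Set A = (0, 0), T = (1, 0), J = (0, 1), L = (4, 3); any affine frame gives the same invariant.
1. B is the midpoint of JA ⇒ B = (0, 1/2)
2. G is the centroid of triangle BTA ⇒ G = (1/3, 1/6)
3. W is the midpoint of AL ⇒ W = (2, 3/2)
line WG meets TA at K = (1/8, 0)
G = W + t·(K−W) with t = 8/9, so WG:GK = 8/9:1/9

WG:GK = 8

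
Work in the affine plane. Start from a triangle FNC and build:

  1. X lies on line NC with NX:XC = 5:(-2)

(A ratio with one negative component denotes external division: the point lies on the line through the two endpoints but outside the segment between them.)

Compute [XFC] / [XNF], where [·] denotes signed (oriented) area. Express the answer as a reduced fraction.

Work in coordinates with F = (0, 0), N = (1, 0), C = (0, 1).
1. X lies on line NC with NX:XC = 5:(-2) ⇒ X = (-2/3, 5/3)
2·[XFC] = 2/3, 2·[XNF] = -5/3
[XFC]:[XNF] = 2/3:-5/3 = -2/5

[XFC]:[XNF] = -2/5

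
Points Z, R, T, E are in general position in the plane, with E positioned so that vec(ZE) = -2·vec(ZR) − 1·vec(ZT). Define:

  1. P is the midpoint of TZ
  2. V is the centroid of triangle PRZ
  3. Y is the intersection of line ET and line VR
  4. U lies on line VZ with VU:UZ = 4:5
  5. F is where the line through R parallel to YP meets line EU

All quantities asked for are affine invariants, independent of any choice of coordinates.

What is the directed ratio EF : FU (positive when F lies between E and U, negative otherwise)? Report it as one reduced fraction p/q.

Choose coordinates Z = (0, 0), R = (1, 0), T = (0, 1), E = (-2, -1).
1. P is the midpoint of TZ ⇒ P = (0, 1/2)
2. V is the centroid of triangle PRZ ⇒ V = (1/3, 1/6)
3. Y is the intersection of line ET and line VR ⇒ Y = (-3/5, 2/5)
4. U lies on line VZ with VU:UZ = 4:5 ⇒ U = (5/27, 5/54)
5. F is where the line through R parallel to YP meets line EU ⇒ F = (-1/2, -1/4)
F = E + t·(U−E) with t = 81/118, so EF:FU = t:(1−t) = 81/118:37/118

EF:FU = 81/37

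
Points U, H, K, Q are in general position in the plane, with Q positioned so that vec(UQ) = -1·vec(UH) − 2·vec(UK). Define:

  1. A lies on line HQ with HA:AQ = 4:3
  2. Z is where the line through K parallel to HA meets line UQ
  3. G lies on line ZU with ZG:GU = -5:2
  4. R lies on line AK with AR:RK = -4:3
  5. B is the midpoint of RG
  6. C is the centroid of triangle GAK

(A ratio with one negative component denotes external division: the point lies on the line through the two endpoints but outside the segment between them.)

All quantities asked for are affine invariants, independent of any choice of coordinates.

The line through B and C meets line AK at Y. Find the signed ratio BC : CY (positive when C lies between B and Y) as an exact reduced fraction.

Choose coordinates U = (0, 0), H = (1, 0), K = (0, 1), Q = (-1, -2).
1. A lies on line HQ with HA:AQ = 4:3 ⇒ A = (-1/7, -8/7)
2. Z is where the line through K parallel to HA meets line UQ ⇒ Z = (1, 2)
3. G lies on line ZU with ZG:GU = -5:2 ⇒ G = (-2/3, -4/3)
4. R lies on line AK with AR:RK = -4:3 ⇒ R = (3/7, 52/7)
5. B is the midpoint of RG ⇒ B = (-5/42, 64/21)
6. C is the centroid of triangle GAK ⇒ C = (-17/63, -31/63)
line BC meets AK at Y = (-4/7, -53/7)
C = B + t·(Y−B) with t = 1/3, so BC:CY = 1/3:2/3

BC:CY = 1/2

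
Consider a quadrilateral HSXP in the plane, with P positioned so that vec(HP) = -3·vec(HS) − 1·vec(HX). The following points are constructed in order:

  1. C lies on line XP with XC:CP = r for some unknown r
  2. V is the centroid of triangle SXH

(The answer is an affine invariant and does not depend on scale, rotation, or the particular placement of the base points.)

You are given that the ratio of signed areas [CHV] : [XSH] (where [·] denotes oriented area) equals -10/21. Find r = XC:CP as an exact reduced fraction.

Choose coordinates H = (0, 0), S = (1, 0), X = (0, 1), P = (-3, -1).
1. With XC:CP = r, write λ = r/(r+1) so C = X + λ·(P−X); C is affine-linear in λ
2. V is the centroid of triangle SXH ⇒ V = (1/3, 1/3)
Every point depending on C is an affine combination of C and λ-independent points, so each such coordinate is linear in λ; the λ² term in each signed area is a multiple of (P−X)×(P−X) = 0, so 2·[CHV] and 2·[XSH] are each linear in λ. Evaluating at λ=0 and λ=1:
  2·[CHV] = 1/3·λ + 1/3,   2·[XSH] = -1
So [CHV]:[XSH] = (1/3·λ + 1/3) / (-1). Setting this equal to -10/21:
  1/3·λ + 1/3 = -10/21·(-1)  ⇒  λ = 3/7
Then r = λ/(1−λ) = (3/7)/(4/7) = 3/4. Check: with r = 3/4, C = (-9/7, 1/7) and [CHV]:[XSH] = -10/21 as required.

r = 3/4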